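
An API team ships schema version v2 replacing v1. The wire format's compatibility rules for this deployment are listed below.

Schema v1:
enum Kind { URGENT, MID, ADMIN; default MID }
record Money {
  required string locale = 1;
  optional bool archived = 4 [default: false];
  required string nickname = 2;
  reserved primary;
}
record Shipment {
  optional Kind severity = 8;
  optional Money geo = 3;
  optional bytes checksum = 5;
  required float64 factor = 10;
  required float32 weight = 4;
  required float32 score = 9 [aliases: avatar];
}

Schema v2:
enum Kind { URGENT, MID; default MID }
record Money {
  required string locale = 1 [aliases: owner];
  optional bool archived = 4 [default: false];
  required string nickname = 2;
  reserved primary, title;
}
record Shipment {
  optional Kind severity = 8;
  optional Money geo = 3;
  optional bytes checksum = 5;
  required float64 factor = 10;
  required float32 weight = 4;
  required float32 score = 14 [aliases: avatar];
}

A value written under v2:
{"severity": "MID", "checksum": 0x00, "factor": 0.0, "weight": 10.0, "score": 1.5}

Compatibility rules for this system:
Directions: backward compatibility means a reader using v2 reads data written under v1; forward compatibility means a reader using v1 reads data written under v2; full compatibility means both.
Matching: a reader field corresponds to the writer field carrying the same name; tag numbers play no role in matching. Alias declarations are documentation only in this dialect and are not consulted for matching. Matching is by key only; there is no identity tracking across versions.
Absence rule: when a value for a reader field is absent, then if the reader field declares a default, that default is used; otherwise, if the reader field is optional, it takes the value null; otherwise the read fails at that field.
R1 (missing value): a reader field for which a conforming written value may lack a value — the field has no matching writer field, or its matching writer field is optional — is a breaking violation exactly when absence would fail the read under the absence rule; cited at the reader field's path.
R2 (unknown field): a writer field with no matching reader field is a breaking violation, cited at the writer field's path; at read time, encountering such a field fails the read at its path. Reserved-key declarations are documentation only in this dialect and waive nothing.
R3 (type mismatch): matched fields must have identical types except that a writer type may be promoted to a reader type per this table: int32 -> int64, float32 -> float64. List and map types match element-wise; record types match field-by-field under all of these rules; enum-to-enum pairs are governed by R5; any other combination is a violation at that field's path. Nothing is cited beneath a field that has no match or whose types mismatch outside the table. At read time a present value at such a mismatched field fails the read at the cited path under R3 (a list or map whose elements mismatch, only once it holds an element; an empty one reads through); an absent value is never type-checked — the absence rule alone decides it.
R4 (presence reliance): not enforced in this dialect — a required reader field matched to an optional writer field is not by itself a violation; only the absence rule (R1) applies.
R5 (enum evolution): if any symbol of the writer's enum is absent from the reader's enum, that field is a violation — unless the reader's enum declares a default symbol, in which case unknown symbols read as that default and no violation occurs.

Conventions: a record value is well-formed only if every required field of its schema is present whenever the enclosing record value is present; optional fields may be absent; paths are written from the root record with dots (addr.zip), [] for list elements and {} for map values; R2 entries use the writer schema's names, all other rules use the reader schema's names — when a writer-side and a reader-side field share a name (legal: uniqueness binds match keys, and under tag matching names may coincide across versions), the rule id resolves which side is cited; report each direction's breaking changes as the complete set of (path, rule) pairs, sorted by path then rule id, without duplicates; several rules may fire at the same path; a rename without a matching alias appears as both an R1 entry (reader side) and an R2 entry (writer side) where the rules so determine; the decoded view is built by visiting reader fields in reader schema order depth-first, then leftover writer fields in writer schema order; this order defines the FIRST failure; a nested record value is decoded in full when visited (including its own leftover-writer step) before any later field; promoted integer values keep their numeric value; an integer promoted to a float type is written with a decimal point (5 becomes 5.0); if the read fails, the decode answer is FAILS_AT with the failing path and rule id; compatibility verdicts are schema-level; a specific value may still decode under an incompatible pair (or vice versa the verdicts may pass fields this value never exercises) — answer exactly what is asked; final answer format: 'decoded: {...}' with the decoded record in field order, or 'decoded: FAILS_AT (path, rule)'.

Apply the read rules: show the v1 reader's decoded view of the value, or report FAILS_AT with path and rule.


the writer's type comes first in each Shipment pair
decode (reader v1):
  severity := "MID"
  geo := null (not supplied -> null)
  checksum := 0x00
  factor := 0.0
  weight := 10.0
  score := 1.5
  => decoded: {"severity": "MID", "geo": null, "checksum": 0x00, "factor": 0.0, "weight": 10.0, "score": 1.5}
diffs on Shipment not affecting the asked answer:
  field score in record Shipment: tag 9 changed to 14 -> fires no rule on Shipment under this dialect and leaves the result unchanged
  enum Kind (field severity in record Shipment): symbol ADMIN removed -> fires no rule on Shipment under this dialect and leaves the result unchanged

decoded: {"severity": "MID", "geo": null, "checksum": 0x00, "factor": 0.0, "weight": 10.0, "score": 1.5}


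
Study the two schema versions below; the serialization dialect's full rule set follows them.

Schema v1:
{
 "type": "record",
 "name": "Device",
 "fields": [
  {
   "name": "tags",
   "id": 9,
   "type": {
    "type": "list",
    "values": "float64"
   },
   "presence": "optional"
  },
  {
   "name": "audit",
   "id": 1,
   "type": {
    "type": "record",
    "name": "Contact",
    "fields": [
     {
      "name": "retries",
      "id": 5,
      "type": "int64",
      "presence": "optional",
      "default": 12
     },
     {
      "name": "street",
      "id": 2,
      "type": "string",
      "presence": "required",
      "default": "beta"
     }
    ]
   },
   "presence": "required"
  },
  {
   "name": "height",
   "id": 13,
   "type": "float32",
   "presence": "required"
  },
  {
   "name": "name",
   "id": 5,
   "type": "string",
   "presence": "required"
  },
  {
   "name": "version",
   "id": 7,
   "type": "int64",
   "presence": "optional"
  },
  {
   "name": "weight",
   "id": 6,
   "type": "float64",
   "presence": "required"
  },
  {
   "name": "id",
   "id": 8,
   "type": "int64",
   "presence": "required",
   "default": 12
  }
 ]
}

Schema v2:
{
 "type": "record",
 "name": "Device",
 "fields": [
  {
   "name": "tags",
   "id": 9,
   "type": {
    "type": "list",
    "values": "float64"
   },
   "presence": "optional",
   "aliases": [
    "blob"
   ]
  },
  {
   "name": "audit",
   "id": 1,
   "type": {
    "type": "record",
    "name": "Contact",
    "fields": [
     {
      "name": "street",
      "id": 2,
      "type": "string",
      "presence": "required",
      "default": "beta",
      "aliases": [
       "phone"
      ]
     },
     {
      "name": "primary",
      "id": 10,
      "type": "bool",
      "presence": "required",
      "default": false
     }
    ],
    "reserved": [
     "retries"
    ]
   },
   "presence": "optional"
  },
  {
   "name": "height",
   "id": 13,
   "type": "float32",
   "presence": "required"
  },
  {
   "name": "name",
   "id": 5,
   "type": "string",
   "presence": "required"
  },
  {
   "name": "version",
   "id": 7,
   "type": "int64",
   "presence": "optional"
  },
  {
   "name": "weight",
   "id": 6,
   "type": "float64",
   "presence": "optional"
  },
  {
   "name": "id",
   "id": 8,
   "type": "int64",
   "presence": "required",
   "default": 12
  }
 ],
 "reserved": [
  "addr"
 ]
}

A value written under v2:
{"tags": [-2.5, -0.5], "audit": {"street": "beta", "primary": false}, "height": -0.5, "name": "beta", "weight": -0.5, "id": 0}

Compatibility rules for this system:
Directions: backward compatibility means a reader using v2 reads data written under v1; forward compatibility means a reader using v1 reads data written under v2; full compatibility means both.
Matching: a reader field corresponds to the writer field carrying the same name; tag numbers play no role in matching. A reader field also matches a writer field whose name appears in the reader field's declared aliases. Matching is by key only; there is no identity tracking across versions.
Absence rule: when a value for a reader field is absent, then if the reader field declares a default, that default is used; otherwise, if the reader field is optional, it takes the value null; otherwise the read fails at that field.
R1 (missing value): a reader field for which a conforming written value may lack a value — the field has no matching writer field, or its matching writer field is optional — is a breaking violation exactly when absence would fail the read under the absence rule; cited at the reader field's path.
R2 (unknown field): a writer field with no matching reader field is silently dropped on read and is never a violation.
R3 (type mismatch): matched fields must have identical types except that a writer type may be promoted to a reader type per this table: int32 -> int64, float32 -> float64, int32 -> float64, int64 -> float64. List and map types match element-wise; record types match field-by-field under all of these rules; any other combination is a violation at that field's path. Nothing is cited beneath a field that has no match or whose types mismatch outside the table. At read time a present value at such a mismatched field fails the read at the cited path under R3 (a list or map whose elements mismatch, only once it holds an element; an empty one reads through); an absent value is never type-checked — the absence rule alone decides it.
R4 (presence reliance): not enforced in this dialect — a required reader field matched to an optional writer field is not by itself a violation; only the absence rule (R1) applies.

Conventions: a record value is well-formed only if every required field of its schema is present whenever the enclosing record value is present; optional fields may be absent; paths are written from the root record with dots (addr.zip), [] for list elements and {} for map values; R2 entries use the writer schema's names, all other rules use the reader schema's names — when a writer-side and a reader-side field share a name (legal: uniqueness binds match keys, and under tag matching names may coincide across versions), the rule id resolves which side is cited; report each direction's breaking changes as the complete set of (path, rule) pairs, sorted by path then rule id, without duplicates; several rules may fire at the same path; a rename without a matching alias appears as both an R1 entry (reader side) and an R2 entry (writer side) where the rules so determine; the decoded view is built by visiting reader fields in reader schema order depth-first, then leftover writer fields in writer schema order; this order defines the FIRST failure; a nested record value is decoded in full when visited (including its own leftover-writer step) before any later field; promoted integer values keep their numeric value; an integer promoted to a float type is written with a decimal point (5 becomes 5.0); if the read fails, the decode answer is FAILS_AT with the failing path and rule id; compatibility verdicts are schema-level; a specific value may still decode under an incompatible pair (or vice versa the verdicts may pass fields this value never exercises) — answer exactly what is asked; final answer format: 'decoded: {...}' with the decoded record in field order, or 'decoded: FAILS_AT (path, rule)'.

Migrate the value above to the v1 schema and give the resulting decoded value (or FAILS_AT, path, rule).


arrows below run writer -> reader for Device
migrating the Device value to v1:
  tags := [-2.5, -0.5]
  audit.retries := 12 (no value, default fills)
  audit.street := "beta"
  writer audit.primary: unmatched, discarded
  height := -0.5
  name := "beta"
  version := null (not supplied -> null)
  weight := -0.5
  id := 0
  => decoded: {"tags": [-2.5, -0.5], "audit": {"retries": 12, "street": "beta"}, "height": -0.5, "name": "beta", "version": null, "weight": -0.5, "id": 0}
the rest of the Device diff is inert for this question:
  removed field retries from record Contact (its key "retries" joins the reserved list) -> inert under this dialect — no rule fires on Device and the result does not move
  field audit in record Device: required changed to optional -> affects the rule determinations only; this particular Device value decodes identically
  added field primary to record Contact: required bool, tag 10, default false (in v2 it sits last) -> inert under this dialect — no rule fires on Device and the result does not move
  field weight in record Device: required changed to optional -> affects the rule determinations only; this particular Device value decodes identically

decoded: {"tags": [-2.5, -0.5], "audit": {"retries": 12, "street": "beta"}, "height": -0.5, "name": "beta", "version": null, "weight": -0.5, "id": 0}


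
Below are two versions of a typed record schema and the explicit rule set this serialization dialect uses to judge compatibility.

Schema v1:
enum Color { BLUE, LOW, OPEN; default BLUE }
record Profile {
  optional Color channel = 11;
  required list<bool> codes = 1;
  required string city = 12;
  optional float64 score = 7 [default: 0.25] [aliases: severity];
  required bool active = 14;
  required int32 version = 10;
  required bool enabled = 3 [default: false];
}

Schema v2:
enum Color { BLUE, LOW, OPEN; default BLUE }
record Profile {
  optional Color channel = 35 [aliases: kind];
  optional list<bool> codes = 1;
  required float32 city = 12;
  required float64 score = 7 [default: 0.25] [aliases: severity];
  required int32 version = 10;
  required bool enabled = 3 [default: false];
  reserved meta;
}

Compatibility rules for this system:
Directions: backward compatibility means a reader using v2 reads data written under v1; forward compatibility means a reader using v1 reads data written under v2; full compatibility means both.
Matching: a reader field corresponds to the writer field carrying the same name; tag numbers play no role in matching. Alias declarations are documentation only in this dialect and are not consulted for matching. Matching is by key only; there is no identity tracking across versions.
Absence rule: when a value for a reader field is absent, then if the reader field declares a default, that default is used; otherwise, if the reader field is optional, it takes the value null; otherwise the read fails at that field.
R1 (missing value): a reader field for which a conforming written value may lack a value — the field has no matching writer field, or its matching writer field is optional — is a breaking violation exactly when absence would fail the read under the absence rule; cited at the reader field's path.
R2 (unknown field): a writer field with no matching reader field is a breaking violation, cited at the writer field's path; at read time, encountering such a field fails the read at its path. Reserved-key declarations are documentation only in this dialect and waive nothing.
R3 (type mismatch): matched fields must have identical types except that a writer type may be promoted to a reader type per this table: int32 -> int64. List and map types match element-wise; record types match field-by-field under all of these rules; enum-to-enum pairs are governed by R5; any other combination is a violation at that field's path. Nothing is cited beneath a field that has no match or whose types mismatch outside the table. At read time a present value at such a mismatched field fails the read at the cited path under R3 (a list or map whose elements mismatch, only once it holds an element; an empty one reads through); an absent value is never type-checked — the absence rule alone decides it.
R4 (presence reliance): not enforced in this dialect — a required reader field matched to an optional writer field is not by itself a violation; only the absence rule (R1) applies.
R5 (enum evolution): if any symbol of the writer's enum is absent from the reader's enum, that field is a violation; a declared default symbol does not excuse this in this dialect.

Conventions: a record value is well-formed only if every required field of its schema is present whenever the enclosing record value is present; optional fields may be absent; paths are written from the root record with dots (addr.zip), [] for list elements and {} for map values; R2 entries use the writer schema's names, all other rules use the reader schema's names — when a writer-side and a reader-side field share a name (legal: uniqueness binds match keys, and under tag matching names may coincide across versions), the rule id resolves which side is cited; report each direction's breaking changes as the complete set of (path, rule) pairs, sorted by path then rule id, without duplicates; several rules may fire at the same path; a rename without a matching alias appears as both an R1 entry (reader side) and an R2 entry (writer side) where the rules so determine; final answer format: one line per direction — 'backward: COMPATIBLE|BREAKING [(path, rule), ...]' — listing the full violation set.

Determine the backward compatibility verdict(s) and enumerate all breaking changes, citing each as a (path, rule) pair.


in Profile below, arrows point writer -> reader
backward analysis of Profile with v2 as reader and v1 as writer:
  channel <- channel (Color -> Color, writer optional)
  codes <- codes (list<bool> -> list<bool>, writer required)
  city <- city (string -> float32, writer required)
  score <- score (float64 -> float64, writer optional)
  version <- version (int32 -> int32, writer required)
  enabled <- enabled (bool -> bool, writer required)
  active (writer side), unknown to reader
  R2 fires at active
  R3 fires at city
  backward on Profile therefore BREAKING (2)
remaining Profile differences; none change what is asked:
  field channel in record Profile: tag 11 changed to 35 -> inert for the asked Profile verdict: nothing fires
  field codes in record Profile: required changed to optional -> affects forward compatibility only, which is not asked
  field score in record Profile: optional changed to required -> inert for the asked Profile verdict: nothing fires

backward: BREAKING [(active, R2), (city, R3)]


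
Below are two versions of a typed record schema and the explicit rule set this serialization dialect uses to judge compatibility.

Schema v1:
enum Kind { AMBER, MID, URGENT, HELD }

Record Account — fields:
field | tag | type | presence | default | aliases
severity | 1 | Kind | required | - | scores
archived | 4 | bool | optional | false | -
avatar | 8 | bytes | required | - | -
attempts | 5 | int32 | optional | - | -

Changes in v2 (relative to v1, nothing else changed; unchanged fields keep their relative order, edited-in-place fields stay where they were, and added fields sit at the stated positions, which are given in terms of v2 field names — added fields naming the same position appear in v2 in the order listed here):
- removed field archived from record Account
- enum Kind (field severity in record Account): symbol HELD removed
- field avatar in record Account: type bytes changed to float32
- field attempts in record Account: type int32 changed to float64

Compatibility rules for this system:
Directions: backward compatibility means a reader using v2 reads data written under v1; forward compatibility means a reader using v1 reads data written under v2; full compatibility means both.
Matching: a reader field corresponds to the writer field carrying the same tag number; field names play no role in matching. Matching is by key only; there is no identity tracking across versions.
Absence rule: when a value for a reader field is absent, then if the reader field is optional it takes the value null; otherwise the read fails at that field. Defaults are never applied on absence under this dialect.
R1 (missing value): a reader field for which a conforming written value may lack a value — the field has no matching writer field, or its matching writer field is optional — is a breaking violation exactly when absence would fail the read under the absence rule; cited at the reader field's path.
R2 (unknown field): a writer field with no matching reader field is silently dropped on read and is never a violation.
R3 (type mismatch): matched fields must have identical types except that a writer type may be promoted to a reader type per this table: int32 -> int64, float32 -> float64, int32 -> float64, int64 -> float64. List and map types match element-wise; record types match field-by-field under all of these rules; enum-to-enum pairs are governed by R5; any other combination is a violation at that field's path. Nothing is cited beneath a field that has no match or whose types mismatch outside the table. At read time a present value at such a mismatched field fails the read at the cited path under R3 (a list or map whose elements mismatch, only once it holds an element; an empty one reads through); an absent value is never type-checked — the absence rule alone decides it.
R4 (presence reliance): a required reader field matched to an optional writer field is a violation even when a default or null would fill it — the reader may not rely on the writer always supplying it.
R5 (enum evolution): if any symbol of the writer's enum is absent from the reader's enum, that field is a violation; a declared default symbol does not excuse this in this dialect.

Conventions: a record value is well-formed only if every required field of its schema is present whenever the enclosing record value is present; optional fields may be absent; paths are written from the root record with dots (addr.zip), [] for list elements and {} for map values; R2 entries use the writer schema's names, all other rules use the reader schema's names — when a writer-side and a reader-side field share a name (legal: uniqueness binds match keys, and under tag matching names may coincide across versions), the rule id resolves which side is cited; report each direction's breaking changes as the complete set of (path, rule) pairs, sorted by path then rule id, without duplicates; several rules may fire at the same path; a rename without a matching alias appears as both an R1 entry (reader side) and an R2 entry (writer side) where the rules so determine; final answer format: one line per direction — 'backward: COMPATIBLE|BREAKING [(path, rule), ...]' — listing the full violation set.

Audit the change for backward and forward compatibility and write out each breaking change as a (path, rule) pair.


backward: BREAKING [(avatar, R3), (severity, R5)]; forward: BREAKING [(attempts, R3), (avatar, R3)]

arrows below run writer -> reader for Account
backward analysis of Account with v2 as reader and v1 as writer:
  severity <- severity (Kind -> Kind, writer required)
  avatar <- avatar (bytes -> float32, writer required)
  attempts <- attempts (int32 -> float64, writer optional)
  writer field archived has no reader counterpart
  violation R3 at avatar
  violation R5 at severity
  => backward verdict for Account: BREAKING, 2 violation(s)
forward analysis of Account with v1 as reader and v2 as writer:
  severity <- severity (Kind -> Kind, writer required)
  archived has no writer counterpart
  avatar <- avatar (float32 -> bytes, writer required)
  attempts <- attempts (float64 -> int32, writer optional)
  violation R3 at attempts
  violation R3 at avatar
  => forward verdict for Account: BREAKING, 2 violation(s)


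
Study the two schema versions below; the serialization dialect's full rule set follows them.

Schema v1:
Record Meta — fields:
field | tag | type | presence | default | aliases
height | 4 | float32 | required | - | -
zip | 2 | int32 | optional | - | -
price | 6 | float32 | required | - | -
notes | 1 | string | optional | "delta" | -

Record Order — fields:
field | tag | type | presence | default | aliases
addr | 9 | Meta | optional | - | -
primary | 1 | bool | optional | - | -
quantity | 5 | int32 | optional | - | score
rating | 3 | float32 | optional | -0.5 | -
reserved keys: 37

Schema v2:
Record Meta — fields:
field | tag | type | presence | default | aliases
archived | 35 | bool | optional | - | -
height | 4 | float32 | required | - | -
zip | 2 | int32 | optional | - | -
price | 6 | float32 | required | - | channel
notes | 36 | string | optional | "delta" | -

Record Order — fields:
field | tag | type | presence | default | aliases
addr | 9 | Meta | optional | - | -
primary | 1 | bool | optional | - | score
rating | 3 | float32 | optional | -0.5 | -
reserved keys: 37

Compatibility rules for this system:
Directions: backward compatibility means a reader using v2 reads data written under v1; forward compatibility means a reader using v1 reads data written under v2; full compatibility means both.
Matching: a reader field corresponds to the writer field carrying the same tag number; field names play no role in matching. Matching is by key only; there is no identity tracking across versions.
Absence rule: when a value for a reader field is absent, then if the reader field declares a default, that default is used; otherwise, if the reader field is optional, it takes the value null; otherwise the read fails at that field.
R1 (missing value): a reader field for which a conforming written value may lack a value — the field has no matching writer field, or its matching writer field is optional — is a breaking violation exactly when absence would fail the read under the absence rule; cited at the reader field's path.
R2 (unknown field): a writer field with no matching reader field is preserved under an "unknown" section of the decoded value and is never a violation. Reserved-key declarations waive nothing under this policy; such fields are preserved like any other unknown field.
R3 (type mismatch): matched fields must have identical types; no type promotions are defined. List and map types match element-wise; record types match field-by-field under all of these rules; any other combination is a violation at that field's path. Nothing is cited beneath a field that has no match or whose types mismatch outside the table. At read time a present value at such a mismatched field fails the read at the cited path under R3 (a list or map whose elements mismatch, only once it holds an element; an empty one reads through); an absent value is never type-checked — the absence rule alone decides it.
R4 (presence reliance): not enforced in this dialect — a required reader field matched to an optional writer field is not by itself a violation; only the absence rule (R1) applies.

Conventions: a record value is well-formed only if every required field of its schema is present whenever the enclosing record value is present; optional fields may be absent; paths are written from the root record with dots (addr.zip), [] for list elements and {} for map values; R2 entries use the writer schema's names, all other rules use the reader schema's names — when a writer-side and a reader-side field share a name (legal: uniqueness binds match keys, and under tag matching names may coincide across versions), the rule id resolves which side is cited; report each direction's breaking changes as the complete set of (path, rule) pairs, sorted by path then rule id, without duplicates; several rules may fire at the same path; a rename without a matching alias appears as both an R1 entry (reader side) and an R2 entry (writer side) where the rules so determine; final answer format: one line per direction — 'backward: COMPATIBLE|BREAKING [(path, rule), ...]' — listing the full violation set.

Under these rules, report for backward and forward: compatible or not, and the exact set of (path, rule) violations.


in Order below, arrows point writer -> reader
backward pass over Order, reader schema v2, writer schema v1:
  addr: Meta -> Meta, writer optional; from addr
  primary: bool -> bool, writer optional; from primary
  rating: float32 -> float32, writer optional; from rating
  writer quantity: unknown to reader
  addr.archived has no writer counterpart
  addr.height: float32 -> float32, writer required; from addr.height
  addr.zip: int32 -> int32, writer optional; from addr.zip
  addr.price: float32 -> float32, writer required; from addr.price
  addr.notes has no writer counterpart
  writer addr.notes: unknown to reader
  => backward: COMPATIBLE
forward pass over Order, reader schema v1, writer schema v2:
  addr: Meta -> Meta, writer optional; from addr
  primary: bool -> bool, writer optional; from primary
  quantity has no writer counterpart
  rating: float32 -> float32, writer optional; from rating
  addr.height: float32 -> float32, writer required; from addr.height
  addr.zip: int32 -> int32, writer optional; from addr.zip
  addr.price: float32 -> float32, writer required; from addr.price
  addr.notes has no writer counterpart
  writer addr.archived: unknown to reader
  writer addr.notes: unknown to reader
  => forward: COMPATIBLE

backward: COMPATIBLE []; forward: COMPATIBLE []


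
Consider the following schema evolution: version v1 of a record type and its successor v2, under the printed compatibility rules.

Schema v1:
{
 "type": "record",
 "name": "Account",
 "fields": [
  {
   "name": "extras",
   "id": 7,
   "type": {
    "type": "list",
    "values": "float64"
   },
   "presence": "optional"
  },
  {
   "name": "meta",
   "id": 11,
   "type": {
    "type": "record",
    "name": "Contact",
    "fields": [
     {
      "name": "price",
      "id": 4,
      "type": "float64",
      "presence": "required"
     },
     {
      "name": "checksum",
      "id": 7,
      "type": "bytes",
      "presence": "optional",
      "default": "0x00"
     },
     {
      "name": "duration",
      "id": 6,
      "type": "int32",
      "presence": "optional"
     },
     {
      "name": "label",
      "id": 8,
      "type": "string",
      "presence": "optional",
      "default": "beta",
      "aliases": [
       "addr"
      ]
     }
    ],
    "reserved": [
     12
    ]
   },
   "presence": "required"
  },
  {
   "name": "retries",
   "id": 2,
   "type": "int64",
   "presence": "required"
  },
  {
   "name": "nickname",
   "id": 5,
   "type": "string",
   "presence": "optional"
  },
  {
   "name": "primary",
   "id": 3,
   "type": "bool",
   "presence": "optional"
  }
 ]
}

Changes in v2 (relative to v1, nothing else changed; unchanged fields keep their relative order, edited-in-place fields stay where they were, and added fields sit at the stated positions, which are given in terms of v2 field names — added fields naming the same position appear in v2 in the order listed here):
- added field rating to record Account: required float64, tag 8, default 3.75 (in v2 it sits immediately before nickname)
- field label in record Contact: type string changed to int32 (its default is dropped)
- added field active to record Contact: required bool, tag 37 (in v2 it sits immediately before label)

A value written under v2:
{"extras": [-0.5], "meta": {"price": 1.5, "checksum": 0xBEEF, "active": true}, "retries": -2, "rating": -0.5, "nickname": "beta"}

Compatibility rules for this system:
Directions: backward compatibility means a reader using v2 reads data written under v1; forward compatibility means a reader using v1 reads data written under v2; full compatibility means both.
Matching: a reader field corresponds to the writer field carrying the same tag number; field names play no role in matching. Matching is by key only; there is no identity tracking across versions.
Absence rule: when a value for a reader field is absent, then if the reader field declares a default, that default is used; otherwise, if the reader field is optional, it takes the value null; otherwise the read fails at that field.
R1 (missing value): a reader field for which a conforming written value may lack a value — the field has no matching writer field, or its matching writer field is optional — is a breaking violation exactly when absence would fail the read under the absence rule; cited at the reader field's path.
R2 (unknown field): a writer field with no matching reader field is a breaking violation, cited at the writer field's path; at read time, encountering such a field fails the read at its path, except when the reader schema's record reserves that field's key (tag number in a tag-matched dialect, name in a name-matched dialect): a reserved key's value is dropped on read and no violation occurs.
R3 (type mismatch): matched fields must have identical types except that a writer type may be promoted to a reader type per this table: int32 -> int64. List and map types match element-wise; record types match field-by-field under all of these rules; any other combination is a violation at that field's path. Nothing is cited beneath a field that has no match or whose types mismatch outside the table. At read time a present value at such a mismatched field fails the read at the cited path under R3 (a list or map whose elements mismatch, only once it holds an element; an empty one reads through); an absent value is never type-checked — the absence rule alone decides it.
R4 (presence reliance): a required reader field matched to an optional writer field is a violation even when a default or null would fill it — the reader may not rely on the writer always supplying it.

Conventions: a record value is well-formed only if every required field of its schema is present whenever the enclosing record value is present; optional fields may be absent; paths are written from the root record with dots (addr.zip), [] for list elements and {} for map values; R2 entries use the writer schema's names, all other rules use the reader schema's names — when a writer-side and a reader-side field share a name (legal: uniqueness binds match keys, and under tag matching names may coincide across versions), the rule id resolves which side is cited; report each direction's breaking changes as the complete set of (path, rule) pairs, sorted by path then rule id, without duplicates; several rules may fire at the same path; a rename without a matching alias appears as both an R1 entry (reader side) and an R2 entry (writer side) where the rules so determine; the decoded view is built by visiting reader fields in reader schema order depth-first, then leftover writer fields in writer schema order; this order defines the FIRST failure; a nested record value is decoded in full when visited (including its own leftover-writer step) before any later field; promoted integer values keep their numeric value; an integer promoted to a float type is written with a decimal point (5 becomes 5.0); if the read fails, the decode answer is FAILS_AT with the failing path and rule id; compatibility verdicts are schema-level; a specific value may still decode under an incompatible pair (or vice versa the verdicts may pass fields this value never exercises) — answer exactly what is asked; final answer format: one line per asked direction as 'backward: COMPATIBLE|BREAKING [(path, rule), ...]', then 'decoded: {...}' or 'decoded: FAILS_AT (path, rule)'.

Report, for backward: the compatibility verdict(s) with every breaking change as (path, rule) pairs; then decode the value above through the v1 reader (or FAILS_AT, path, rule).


in Account below, arrows point writer -> reader
backward on Account — v2 reading data written by v1:
  extras: list<float64> -> list<float64>, writer optional; from extras
  meta: Contact -> Contact, writer required; from meta
  retries: int64 -> int64, writer required; from retries
  rating: no writer match
  nickname: string -> string, writer optional; from nickname
  primary: bool -> bool, writer optional; from primary
  meta.price: float64 -> float64, writer required; from meta.price
  meta.checksum: bytes -> bytes, writer optional; from meta.checksum
  meta.duration: int32 -> int32, writer optional; from meta.duration
  meta.active: no writer match
  meta.label: string -> int32, writer optional; from meta.label
  violation R1 at meta.active
  violation R3 at meta.label
  backward on Account therefore BREAKING (2)
decoding the Account value with the v1 reader:
  extras := [-0.5]
  meta.price := 1.5
  meta.checksum := 0xBEEF
  meta.duration := null (absent, optional -> null)
  meta.label := "beta" (absent -> default)
  read fails at meta.active under R2 (unknown field)
  => FAILS_AT (meta.active, R2)
ruling out the remaining Account differences:
  added field rating to record Account: required float64, tag 8, default 3.75 (in v2 it sits immediately before nickname) -> affects forward compatibility only, which is not asked

backward: BREAKING [(meta.active, R1), (meta.label, R3)]; decoded: FAILS_AT (meta.active, R2)


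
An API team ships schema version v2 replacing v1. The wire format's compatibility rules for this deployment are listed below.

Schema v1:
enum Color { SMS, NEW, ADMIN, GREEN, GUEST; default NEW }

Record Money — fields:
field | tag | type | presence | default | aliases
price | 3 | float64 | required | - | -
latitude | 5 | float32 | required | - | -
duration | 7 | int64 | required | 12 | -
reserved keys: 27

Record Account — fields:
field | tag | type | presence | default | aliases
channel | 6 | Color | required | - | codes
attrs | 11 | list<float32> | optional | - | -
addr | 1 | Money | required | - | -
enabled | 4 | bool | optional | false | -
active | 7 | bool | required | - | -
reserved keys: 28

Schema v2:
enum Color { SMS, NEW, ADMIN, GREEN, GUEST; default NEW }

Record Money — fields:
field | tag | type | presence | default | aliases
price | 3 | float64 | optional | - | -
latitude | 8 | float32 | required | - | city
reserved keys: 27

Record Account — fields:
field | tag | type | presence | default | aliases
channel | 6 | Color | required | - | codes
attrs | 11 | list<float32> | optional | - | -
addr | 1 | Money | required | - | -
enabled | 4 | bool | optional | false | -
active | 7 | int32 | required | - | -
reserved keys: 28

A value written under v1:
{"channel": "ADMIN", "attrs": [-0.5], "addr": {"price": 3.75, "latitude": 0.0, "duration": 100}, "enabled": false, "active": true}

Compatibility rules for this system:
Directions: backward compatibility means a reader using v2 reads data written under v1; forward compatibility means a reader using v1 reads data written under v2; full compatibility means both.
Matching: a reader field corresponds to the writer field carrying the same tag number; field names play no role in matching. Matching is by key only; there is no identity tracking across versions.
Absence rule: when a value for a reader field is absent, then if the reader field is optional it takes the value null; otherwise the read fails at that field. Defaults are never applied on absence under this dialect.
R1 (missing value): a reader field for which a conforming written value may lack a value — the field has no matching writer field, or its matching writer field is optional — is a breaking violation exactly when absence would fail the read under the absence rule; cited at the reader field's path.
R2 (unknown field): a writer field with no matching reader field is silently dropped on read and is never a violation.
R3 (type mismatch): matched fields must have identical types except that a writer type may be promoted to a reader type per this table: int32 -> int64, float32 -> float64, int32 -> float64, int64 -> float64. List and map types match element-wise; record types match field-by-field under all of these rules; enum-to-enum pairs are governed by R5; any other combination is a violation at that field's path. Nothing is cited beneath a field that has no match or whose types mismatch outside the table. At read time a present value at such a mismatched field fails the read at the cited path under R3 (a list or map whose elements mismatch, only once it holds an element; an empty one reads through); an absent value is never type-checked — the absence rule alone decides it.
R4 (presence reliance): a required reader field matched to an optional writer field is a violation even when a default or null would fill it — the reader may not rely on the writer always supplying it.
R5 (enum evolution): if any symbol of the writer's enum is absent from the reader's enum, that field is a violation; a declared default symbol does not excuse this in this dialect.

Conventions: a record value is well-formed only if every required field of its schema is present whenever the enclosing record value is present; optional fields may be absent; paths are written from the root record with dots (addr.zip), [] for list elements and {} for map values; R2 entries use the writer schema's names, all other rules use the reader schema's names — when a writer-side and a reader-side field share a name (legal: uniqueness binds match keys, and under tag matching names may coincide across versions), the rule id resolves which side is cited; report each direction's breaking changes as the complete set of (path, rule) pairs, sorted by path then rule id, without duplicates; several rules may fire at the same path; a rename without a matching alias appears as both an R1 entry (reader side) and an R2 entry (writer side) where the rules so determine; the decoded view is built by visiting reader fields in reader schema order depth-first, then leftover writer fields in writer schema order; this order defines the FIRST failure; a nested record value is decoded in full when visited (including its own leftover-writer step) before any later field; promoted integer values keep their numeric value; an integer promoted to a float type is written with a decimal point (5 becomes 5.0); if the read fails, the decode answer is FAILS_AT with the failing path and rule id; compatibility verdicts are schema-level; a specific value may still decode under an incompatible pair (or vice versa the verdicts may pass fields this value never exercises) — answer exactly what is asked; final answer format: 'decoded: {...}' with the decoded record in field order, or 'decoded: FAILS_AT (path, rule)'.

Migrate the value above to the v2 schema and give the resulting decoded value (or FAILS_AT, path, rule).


decoded: FAILS_AT (addr.latitude, R1)

the writer's type comes first in each Account pair
decode (reader v2):
  channel := "ADMIN"
  attrs := [-0.5]
  addr.price := 3.75
  read fails at addr.latitude under R1 (no fill)
  => FAILS_AT (addr.latitude, R1)
checking off the Account differences that do not matter here:
  field price in record Money: required changed to optional -> affects the rule determinations only; this particular Account value decodes identically
  removed field duration from record Money -> affects the rule determinations only; this particular Account value decodes identically
  field active in record Account: type bool changed to int32 -> affects the rule determinations only; this particular Account value decodes identically
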